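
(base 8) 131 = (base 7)155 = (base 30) 2t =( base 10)89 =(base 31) 2r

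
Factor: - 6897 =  - 3^1*11^2*19^1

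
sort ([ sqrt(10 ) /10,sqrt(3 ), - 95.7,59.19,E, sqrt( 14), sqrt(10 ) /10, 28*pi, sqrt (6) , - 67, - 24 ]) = [-95.7, - 67, - 24 , sqrt( 10) /10, sqrt(10)/10 , sqrt (3),sqrt( 6),E,  sqrt(14),59.19, 28*pi]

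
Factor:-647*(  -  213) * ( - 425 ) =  - 58569675 = - 3^1 * 5^2*17^1*71^1*647^1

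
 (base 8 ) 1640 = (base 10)928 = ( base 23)1H8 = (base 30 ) 10s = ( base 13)565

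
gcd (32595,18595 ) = 5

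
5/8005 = 1/1601 =0.00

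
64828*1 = 64828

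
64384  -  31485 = 32899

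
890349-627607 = 262742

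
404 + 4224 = 4628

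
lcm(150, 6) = 150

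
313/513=313/513 = 0.61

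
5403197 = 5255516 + 147681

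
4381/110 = 39 +91/110 = 39.83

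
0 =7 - 7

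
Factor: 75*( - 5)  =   - 375 = -3^1 * 5^3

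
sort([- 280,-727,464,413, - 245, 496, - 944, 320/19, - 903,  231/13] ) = [- 944, - 903,- 727 , - 280, - 245,320/19, 231/13,413, 464,496 ] 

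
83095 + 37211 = 120306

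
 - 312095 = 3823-315918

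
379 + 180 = 559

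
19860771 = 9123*2177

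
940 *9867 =9274980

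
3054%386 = 352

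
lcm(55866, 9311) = 55866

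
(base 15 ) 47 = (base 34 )1X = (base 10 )67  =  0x43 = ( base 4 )1003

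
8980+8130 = 17110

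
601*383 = 230183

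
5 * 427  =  2135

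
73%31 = 11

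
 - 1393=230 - 1623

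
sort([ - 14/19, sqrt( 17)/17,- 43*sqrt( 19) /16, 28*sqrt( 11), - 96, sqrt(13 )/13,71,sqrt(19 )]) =[ - 96,-43*sqrt(19 ) /16, - 14/19,sqrt( 17)/17, sqrt( 13)/13, sqrt( 19),  71 , 28* sqrt( 11 )]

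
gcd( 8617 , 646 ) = 1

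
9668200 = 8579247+1088953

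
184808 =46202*4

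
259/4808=259/4808=0.05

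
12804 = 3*4268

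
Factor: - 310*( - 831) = 257610=2^1*3^1*5^1*31^1*277^1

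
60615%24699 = 11217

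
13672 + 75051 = 88723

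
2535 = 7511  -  4976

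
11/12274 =11/12274 = 0.00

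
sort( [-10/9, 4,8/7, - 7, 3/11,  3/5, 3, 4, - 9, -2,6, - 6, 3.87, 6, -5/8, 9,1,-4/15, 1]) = [ -9,  -  7, - 6,-2, - 10/9, -5/8,-4/15,3/11, 3/5, 1, 1 , 8/7, 3, 3.87, 4, 4, 6 , 6, 9] 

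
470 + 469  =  939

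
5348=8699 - 3351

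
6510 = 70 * 93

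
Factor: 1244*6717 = 8355948 = 2^2*3^1*311^1*2239^1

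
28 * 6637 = 185836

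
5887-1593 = 4294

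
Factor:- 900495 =-3^2*5^1*20011^1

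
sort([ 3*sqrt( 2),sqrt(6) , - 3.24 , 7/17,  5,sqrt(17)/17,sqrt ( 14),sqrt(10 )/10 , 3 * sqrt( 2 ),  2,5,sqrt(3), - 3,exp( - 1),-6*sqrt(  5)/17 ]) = [-3.24, - 3,-6 * sqrt(5 ) /17,sqrt( 17)/17, sqrt (10 ) /10,exp(-1), 7/17,sqrt(3 ),2, sqrt(6),sqrt(14),3*sqrt( 2), 3 * sqrt(2 ),5,5]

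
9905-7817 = 2088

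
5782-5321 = 461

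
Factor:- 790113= - 3^1*103^1*2557^1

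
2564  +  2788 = 5352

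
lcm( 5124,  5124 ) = 5124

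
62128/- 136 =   -  7766/17=- 456.82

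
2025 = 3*675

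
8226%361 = 284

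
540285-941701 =  -  401416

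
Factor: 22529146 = 2^1*719^1  *  15667^1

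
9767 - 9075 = 692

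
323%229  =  94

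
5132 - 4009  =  1123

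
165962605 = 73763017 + 92199588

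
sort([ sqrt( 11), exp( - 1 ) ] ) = [ exp( - 1), sqrt(11) ]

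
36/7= 36/7 = 5.14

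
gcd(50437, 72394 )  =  1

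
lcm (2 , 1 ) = 2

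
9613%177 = 55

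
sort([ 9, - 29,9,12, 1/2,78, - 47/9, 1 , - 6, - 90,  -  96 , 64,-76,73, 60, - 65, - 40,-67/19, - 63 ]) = [ - 96,- 90 , - 76 , - 65, - 63, - 40, - 29, - 6, - 47/9,-67/19, 1/2,1, 9,9,12 , 60 , 64,  73,78] 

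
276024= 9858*28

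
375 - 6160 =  - 5785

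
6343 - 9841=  - 3498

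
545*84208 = 45893360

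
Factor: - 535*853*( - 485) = 221332175 = 5^2*97^1 * 107^1*853^1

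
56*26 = 1456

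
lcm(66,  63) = 1386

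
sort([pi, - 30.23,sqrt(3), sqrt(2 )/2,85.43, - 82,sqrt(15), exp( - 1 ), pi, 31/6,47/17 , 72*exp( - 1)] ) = [ - 82, - 30.23, exp( - 1), sqrt( 2 ) /2,sqrt ( 3 ),47/17,pi, pi,  sqrt(15 ),31/6,72*exp ( - 1) , 85.43 ]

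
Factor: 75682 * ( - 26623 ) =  - 2^1*79^2 * 337^1 * 479^1 = - 2014881886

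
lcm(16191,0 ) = 0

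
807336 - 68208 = 739128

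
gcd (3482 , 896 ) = 2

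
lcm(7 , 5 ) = 35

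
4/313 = 4/313 = 0.01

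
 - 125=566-691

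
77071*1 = 77071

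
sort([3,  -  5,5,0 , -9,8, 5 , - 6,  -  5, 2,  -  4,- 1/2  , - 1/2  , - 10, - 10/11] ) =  [ - 10, - 9, - 6,- 5  , - 5  , - 4, - 10/11, - 1/2, - 1/2, 0, 2,  3, 5,5,8] 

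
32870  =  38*865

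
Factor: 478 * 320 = 152960 = 2^7*5^1*239^1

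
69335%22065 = 3140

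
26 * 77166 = 2006316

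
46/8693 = 46/8693 = 0.01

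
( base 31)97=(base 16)11E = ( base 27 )AG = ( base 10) 286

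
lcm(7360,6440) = 51520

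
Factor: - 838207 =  - 838207^1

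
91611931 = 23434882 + 68177049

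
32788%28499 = 4289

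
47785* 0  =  0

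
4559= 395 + 4164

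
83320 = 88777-5457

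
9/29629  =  9/29629 = 0.00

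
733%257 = 219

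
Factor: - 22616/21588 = - 2^1*3^( - 1)*7^(-1)*11^1  =  - 22/21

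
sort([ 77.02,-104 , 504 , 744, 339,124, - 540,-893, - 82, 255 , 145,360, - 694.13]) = [ - 893,- 694.13, - 540, - 104, - 82 , 77.02,124,145,255,339,360,504,744]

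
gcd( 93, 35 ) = 1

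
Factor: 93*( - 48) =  - 4464 = - 2^4*3^2*31^1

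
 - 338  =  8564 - 8902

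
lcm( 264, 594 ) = 2376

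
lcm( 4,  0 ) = 0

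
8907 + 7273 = 16180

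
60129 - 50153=9976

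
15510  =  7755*2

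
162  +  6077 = 6239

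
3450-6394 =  - 2944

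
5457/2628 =2  +  67/876 = 2.08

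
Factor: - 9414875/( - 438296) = 2^( - 3) * 5^3*109^1*691^1*54787^( - 1) 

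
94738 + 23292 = 118030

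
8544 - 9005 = -461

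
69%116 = 69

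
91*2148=195468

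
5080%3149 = 1931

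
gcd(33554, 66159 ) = 1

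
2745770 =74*37105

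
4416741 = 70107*63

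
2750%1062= 626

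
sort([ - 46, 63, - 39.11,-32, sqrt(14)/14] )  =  [-46, - 39.11, -32,  sqrt( 14 ) /14,63]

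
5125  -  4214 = 911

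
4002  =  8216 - 4214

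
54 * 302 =16308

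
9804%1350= 354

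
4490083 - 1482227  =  3007856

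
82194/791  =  103 + 103/113 = 103.91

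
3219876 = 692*4653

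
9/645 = 3/215 =0.01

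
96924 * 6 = 581544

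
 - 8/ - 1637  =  8/1637 = 0.00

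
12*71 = 852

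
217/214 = 217/214 =1.01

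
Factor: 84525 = 3^1*5^2  *  7^2 * 23^1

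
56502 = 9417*6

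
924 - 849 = 75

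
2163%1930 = 233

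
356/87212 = 89/21803 = 0.00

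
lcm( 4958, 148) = 9916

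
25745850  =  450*57213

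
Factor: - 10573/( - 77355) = 3^(- 4 )*5^(-1)*97^1*109^1 * 191^( - 1)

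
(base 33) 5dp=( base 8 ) 13413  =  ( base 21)D7J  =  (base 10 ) 5899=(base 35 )4sj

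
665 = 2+663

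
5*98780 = 493900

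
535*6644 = 3554540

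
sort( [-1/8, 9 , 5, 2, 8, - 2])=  [ - 2,-1/8, 2,  5, 8,  9]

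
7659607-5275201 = 2384406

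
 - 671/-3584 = 671/3584 = 0.19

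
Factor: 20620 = 2^2*5^1*1031^1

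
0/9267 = 0= 0.00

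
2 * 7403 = 14806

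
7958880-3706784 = 4252096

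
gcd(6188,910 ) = 182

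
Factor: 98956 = 2^2 * 11^1* 13^1*173^1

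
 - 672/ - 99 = 6 + 26/33 = 6.79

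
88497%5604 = 4437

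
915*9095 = 8321925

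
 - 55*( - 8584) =472120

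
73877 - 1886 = 71991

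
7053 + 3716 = 10769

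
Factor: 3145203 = 3^3*19^1* 6131^1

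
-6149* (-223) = 1371227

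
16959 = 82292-65333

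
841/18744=841/18744=0.04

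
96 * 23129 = 2220384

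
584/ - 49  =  -584/49 =- 11.92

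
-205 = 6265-6470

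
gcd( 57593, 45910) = 1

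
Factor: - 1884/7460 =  - 3^1 * 5^ ( - 1 )*157^1*373^(-1) = - 471/1865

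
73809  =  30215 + 43594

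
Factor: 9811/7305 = 3^(-1)*5^( - 1)*487^( - 1)*9811^1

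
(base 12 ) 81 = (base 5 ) 342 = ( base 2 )1100001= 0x61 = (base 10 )97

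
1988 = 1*1988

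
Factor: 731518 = 2^1*365759^1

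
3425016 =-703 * ( - 4872)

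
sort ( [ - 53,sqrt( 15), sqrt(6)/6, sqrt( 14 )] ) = [ - 53, sqrt( 6 ) /6 , sqrt(14),sqrt( 15 ) ]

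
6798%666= 138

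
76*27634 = 2100184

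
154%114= 40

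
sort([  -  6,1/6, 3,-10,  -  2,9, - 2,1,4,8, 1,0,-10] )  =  [  -  10, - 10, - 6,-2, - 2,0,1/6,1,1,3,4,8,9 ] 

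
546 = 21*26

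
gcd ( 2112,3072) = 192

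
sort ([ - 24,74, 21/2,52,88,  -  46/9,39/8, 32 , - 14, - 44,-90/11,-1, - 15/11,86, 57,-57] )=[ - 57, - 44,-24,-14 , - 90/11  ,-46/9,  -  15/11,  -  1, 39/8,21/2,32, 52,57,74, 86,88]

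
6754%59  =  28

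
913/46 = 19 + 39/46 = 19.85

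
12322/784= 6161/392 = 15.72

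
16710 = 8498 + 8212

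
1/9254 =1/9254 = 0.00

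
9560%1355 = 75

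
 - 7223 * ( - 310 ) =2239130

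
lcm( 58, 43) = 2494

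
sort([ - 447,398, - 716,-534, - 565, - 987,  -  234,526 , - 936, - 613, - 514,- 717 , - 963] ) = [ - 987,-963, - 936, - 717,-716, - 613, - 565, - 534, - 514, - 447, - 234, 398, 526 ] 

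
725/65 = 145/13= 11.15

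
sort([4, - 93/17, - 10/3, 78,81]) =[ - 93/17, - 10/3, 4,78,81]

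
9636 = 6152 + 3484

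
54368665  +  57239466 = 111608131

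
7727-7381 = 346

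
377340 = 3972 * 95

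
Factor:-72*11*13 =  -10296 = -2^3*3^2*11^1*13^1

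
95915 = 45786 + 50129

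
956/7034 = 478/3517= 0.14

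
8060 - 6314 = 1746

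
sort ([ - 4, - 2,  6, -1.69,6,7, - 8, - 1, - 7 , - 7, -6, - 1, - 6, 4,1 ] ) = [ - 8, - 7, -7,  -  6, - 6, - 4, -2, - 1.69, - 1, - 1, 1,4 , 6,6, 7] 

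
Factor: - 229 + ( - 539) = -2^8*3^1= - 768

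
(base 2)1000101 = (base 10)69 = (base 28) 2d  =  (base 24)2l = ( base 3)2120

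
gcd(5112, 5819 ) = 1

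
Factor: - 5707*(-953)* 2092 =2^2*13^1*439^1*523^1*953^1 = 11377908932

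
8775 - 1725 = 7050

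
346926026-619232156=-272306130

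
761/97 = 7 + 82/97 = 7.85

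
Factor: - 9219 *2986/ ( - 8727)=2^1*7^1*439^1*1493^1*2909^(-1) = 9175978/2909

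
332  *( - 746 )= -247672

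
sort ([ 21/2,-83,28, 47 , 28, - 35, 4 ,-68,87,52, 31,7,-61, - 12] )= [-83,-68, - 61,  -  35,-12,4,7, 21/2, 28, 28, 31,  47, 52,87 ] 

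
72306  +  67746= 140052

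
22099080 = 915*24152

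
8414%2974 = 2466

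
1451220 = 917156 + 534064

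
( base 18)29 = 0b101101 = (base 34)1b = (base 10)45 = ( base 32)1D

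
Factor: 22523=101^1* 223^1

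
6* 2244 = 13464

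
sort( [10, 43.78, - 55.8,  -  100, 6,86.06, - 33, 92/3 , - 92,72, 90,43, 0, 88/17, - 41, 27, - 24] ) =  [ - 100, - 92,  -  55.8, - 41, - 33, - 24,0, 88/17, 6, 10,27, 92/3,  43 , 43.78, 72,86.06, 90]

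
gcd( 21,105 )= 21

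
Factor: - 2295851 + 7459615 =5163764 = 2^2*197^1 * 6553^1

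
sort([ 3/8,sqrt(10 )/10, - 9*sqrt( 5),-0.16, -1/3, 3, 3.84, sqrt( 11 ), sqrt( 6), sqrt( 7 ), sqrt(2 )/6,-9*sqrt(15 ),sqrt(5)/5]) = [ - 9*sqrt(15 ), -9  *sqrt( 5), - 1/3 , - 0.16, sqrt(2)/6, sqrt( 10 ) /10, 3/8, sqrt(5)/5, sqrt(6 ), sqrt( 7 ) , 3, sqrt( 11 ), 3.84 ] 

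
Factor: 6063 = 3^1*43^1 *47^1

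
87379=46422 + 40957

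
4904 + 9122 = 14026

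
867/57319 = 867/57319= 0.02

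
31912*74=2361488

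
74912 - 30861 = 44051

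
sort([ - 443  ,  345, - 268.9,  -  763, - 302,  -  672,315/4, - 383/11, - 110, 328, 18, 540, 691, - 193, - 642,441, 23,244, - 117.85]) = [ - 763,  -  672, - 642, - 443, - 302, - 268.9, - 193, - 117.85,-110,  -  383/11, 18,23, 315/4,244,328, 345, 441, 540,691]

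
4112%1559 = 994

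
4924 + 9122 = 14046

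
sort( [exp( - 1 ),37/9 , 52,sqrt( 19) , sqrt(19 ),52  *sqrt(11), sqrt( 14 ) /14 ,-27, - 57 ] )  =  [-57, - 27 , sqrt( 14) /14,exp(- 1 ),37/9, sqrt(19),sqrt ( 19),52,52* sqrt( 11 )]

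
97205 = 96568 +637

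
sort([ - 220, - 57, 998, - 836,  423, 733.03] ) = [-836,  -  220, - 57,423,733.03 , 998 ]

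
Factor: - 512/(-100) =2^7*5^( - 2)=128/25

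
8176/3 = 8176/3   =  2725.33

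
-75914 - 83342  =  -159256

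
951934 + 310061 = 1261995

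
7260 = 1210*6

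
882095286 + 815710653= 1697805939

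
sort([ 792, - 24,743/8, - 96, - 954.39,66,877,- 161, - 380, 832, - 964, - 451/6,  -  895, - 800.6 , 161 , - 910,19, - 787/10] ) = [ - 964, - 954.39, - 910, - 895 ,  -  800.6 ,-380, - 161, - 96, - 787/10, - 451/6, - 24,19, 66,743/8,161, 792,832, 877]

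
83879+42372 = 126251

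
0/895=0 = 0.00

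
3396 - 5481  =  - 2085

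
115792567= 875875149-760082582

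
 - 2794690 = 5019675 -7814365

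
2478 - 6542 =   -  4064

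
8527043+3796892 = 12323935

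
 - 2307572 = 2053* ( - 1124)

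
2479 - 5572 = - 3093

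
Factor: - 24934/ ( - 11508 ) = 2^( - 1 )*3^(-1 )* 13^1 =13/6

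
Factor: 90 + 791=881^1 = 881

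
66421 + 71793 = 138214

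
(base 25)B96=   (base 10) 7106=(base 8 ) 15702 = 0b1101111000010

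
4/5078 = 2/2539 = 0.00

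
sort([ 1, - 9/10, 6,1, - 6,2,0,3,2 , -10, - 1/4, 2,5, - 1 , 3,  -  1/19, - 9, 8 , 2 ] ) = [ - 10, - 9, - 6, - 1, - 9/10,-1/4,-1/19, 0,  1, 1,2, 2, 2, 2, 3, 3,  5,  6,8 ]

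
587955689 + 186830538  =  774786227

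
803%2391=803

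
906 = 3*302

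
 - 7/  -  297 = 7/297 = 0.02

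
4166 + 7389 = 11555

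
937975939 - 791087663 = 146888276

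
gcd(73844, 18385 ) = 1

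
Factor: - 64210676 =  - 2^2*211^1*76079^1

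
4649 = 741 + 3908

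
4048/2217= 4048/2217 =1.83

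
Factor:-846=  - 2^1 * 3^2*47^1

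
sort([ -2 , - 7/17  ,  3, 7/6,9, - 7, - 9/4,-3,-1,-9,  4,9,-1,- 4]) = [ - 9,-7, - 4 , - 3,-9/4,-2,-1, - 1, - 7/17, 7/6, 3 , 4 , 9,9 ]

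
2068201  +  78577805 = 80646006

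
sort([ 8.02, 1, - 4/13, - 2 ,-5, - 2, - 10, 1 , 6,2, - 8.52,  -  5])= [ - 10,  -  8.52,- 5,- 5,-2, - 2, - 4/13, 1 , 1,2,6, 8.02]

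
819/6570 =91/730 = 0.12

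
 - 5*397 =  - 1985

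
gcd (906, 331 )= 1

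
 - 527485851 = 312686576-840172427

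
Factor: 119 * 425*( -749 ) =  - 5^2*7^2 * 17^2 * 107^1 =- 37880675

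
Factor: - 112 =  - 2^4*7^1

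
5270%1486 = 812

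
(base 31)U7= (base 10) 937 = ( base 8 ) 1651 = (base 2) 1110101001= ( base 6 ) 4201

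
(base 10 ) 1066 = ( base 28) 1A2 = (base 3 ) 1110111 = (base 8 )2052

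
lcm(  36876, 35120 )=737520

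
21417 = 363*59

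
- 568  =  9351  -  9919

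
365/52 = 365/52= 7.02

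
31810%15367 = 1076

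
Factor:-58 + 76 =18 = 2^1*3^2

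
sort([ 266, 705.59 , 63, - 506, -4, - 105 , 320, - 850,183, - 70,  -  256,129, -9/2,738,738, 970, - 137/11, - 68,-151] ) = [ - 850,-506, - 256, - 151, - 105, - 70,-68, - 137/11,  -  9/2 , - 4,63,129 , 183,266,320,705.59,738, 738, 970] 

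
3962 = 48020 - 44058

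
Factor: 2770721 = 631^1 * 4391^1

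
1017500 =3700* 275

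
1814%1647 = 167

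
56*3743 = 209608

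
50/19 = 2+12/19  =  2.63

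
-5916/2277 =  - 1972/759 = - 2.60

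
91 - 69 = 22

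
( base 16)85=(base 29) 4H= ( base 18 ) 77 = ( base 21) 67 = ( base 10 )133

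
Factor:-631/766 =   -  2^( - 1 )*383^(-1) * 631^1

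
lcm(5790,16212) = 81060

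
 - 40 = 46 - 86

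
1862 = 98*19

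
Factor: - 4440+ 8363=3923= 3923^1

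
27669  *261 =7221609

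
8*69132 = 553056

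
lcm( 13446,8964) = 26892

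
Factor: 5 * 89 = 445   =  5^1 * 89^1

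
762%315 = 132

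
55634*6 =333804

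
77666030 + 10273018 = 87939048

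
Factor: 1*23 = 23=23^1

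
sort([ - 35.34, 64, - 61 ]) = [ - 61,-35.34, 64 ] 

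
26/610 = 13/305 = 0.04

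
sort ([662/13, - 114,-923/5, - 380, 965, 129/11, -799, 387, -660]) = [ -799, - 660, - 380, - 923/5, - 114,129/11  ,  662/13,387,965] 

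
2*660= 1320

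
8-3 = 5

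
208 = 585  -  377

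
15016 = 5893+9123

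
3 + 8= 11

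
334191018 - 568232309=  -  234041291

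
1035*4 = 4140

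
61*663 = 40443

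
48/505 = 48/505= 0.10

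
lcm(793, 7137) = 7137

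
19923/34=585 + 33/34 = 585.97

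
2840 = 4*710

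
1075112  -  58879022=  - 57803910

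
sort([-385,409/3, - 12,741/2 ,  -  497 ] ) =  [ - 497, - 385 ,- 12, 409/3 , 741/2] 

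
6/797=6/797 = 0.01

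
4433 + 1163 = 5596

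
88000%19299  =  10804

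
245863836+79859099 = 325722935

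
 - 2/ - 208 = 1/104 = 0.01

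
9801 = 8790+1011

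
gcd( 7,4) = 1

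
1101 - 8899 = - 7798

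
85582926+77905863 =163488789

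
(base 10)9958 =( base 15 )2E3D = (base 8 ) 23346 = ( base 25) FN8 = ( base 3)111122211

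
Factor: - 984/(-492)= 2^1 = 2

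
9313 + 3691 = 13004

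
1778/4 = 889/2 = 444.50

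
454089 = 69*6581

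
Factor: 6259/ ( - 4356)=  - 569/396 = - 2^( - 2 )*3^(-2) * 11^( - 1)*569^1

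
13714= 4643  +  9071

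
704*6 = 4224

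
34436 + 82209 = 116645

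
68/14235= 68/14235  =  0.00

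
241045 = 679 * 355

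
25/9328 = 25/9328 = 0.00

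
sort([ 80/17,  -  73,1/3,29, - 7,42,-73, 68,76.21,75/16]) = [  -  73, - 73, - 7, 1/3, 75/16, 80/17 , 29,42, 68,  76.21]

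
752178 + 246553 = 998731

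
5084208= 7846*648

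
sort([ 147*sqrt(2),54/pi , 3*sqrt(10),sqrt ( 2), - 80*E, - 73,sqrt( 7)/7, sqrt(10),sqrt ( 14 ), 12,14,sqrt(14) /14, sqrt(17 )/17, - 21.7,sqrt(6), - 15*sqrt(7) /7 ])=[ - 80*E , - 73,  -  21.7,- 15 * sqrt(7)/7,sqrt (17)/17,sqrt(14)/14,  sqrt( 7) /7, sqrt( 2 ),sqrt( 6),sqrt (10), sqrt(14 ),  3*sqrt(10), 12,14,54/pi,147*sqrt(2)] 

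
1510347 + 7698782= 9209129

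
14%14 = 0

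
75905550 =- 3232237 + 79137787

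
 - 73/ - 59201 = 73/59201 = 0.00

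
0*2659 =0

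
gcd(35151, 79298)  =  1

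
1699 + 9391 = 11090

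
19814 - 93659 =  - 73845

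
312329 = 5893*53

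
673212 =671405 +1807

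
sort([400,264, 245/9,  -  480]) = [ - 480 , 245/9 , 264, 400] 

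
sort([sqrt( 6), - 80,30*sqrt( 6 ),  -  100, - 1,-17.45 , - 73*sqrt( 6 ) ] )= [ - 73 * sqrt( 6 ), -100, - 80,-17.45, - 1, sqrt ( 6 ),30*sqrt ( 6 ) ]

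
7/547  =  7/547 = 0.01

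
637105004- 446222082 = 190882922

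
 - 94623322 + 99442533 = 4819211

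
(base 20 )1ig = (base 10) 776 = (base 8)1410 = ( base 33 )NH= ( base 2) 1100001000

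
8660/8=1082 + 1/2 = 1082.50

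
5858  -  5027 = 831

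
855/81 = 95/9 = 10.56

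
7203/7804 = 7203/7804 = 0.92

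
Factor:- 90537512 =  - 2^3 * 13^1*17^1*41^1 *1249^1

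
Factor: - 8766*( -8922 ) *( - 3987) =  - 2^2*3^5 * 443^1 * 487^1*1487^1=-311824274724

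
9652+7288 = 16940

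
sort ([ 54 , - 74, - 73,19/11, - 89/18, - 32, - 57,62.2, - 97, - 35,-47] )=[ - 97, - 74, - 73,  -  57,-47, - 35, - 32 , - 89/18,  19/11,54 , 62.2]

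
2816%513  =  251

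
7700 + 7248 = 14948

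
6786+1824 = 8610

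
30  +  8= 38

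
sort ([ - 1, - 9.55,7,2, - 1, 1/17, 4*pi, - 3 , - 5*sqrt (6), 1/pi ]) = [ - 5*sqrt(6 ), - 9.55, - 3, - 1, - 1,1/17 , 1/pi,2,7 , 4  *  pi ] 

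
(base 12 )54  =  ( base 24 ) 2g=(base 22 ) 2K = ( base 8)100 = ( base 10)64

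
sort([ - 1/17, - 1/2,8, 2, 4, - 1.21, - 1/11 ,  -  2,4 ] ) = [ - 2, - 1.21, - 1/2, - 1/11, - 1/17, 2, 4, 4, 8 ]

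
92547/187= 494 + 169/187 = 494.90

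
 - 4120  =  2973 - 7093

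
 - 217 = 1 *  ( - 217)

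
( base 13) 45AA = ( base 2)10011000101101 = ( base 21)1138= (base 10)9773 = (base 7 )40331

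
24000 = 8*3000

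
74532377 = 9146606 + 65385771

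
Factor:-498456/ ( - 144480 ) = 2^ ( - 2 )*3^1*5^( - 1)*23^1 = 69/20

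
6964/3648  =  1741/912= 1.91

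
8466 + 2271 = 10737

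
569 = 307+262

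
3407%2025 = 1382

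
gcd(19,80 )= 1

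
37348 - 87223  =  -49875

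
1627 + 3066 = 4693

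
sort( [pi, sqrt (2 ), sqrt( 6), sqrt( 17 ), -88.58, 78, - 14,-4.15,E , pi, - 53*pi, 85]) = [-53*pi, - 88.58, -14,  -  4.15, sqrt ( 2 ),  sqrt( 6),E,  pi, pi, sqrt( 17 ),78, 85]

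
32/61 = 32/61 = 0.52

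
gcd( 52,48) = 4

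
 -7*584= - 4088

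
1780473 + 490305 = 2270778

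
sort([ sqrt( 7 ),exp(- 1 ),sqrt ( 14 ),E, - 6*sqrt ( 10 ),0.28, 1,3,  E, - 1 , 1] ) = [ - 6 *sqrt( 10), - 1,0.28,exp( - 1 ),1,1,  sqrt (7),E,E,3,sqrt (14 )]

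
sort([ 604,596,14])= [ 14, 596,604]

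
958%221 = 74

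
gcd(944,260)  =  4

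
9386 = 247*38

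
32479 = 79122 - 46643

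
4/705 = 4/705 =0.01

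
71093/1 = 71093 = 71093.00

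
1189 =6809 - 5620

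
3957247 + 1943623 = 5900870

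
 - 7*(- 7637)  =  53459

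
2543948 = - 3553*( - 716 )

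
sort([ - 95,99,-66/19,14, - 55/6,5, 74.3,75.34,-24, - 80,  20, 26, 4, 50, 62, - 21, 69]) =[  -  95, - 80, - 24,-21, - 55/6, -66/19,4,5, 14, 20,26,  50 , 62,  69, 74.3, 75.34 , 99 ] 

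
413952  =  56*7392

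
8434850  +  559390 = 8994240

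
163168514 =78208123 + 84960391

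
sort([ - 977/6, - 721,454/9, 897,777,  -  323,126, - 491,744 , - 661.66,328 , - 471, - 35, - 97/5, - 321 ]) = [ - 721, - 661.66, - 491 ,  -  471, - 323, - 321, - 977/6, - 35,- 97/5,  454/9,  126,328,744, 777, 897]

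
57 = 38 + 19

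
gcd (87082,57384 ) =2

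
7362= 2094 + 5268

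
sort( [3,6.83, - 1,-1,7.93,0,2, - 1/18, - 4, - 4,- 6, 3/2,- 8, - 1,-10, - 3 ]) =[ - 10, - 8 , - 6, - 4, - 4, - 3, - 1,-1, - 1, - 1/18,0,3/2,2, 3 , 6.83, 7.93]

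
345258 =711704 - 366446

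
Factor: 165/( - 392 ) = - 2^( - 3) * 3^1*5^1 *7^( - 2 )*11^1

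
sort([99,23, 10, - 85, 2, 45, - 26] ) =[ - 85, - 26,2,10,23,45,99] 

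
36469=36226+243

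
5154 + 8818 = 13972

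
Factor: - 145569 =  - 3^1*48523^1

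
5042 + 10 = 5052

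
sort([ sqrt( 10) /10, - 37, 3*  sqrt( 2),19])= [ - 37,sqrt(10)/10,  3 *sqrt( 2 ), 19] 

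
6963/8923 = 6963/8923 = 0.78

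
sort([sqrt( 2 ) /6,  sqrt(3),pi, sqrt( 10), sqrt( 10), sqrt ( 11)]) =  [ sqrt( 2)/6, sqrt( 3 ), pi,sqrt( 10 ),sqrt(10 ),sqrt(11 )] 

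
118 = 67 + 51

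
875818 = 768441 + 107377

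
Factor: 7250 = 2^1*5^3*29^1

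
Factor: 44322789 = 3^1*7^1*239^1*8831^1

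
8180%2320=1220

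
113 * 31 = 3503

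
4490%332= 174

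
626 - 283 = 343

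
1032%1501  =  1032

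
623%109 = 78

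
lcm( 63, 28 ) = 252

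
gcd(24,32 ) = 8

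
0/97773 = 0 = 0.00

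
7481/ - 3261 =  - 7481/3261 = -2.29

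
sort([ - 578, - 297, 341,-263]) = [ - 578, - 297 , - 263,  341 ] 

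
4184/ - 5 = -4184/5  =  -836.80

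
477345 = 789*605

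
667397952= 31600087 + 635797865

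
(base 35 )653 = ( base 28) 9GO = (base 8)16550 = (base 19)11g4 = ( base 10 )7528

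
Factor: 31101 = 3^1*7^1 *1481^1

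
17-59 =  - 42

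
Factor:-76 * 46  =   - 2^3*19^1*23^1= - 3496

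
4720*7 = 33040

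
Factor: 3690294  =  2^1*3^1  *  19^1 * 32371^1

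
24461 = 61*401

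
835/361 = 2 + 113/361 = 2.31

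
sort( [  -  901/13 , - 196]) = [- 196,-901/13 ]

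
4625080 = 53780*86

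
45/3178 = 45/3178 = 0.01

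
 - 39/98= - 1 + 59/98 = - 0.40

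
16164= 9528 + 6636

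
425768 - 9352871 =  - 8927103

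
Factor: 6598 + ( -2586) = 4012  =  2^2*17^1*59^1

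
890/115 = 7 + 17/23 = 7.74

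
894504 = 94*9516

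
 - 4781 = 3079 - 7860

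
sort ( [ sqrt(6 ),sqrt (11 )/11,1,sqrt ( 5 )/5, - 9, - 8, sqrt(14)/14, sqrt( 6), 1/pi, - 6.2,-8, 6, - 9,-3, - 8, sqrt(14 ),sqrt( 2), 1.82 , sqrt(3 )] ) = [ - 9,-9, - 8,  -  8,-8, - 6.2, - 3,sqrt( 14 ) /14 , sqrt( 11 )/11, 1/pi, sqrt(5) /5, 1,  sqrt( 2 ), sqrt( 3),1.82,sqrt( 6 ), sqrt(6 ), sqrt(14 ), 6 ]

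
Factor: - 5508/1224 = - 2^(-1) * 3^2 = -  9/2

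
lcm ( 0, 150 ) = 0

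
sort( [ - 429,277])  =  [ - 429,277]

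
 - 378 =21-399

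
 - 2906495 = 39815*(-73)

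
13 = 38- 25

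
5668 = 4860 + 808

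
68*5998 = 407864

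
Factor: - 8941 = - 8941^1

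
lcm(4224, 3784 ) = 181632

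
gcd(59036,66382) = 2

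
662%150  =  62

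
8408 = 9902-1494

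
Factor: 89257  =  7^1*41^1*311^1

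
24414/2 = 12207 =12207.00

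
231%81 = 69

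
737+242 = 979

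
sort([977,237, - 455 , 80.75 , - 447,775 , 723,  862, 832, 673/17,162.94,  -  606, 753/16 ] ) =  [ - 606, - 455,  -  447, 673/17,  753/16,80.75,  162.94,237 , 723, 775, 832  ,  862,977]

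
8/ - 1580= - 2/395 = - 0.01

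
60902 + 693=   61595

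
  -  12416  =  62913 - 75329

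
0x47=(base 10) 71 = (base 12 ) 5B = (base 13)56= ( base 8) 107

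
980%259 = 203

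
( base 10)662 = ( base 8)1226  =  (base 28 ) NI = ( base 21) 1ab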